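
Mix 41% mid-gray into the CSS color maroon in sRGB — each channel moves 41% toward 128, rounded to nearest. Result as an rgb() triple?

rgb(128, 52, 52)

CSS maroon is rgb(128, 0, 0).
Lerp each channel 41% toward 128:
  R: 128 + 0.41×(128−128) = 128 + 0 = 128 → 128
  G: 0 + 0.41×(128−0) = 0 + 52.48 = 52.48 → 52
  B: 0 + 52.48 = 52.48 → 52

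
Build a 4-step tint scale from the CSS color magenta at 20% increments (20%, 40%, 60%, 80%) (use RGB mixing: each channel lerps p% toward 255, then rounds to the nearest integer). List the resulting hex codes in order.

CSS magenta is rgb(255, 0, 255).
20%: (255→255, 0 + 51 = 51→51, 255→255) → #ff33ff
40%: (255→255, 0 + 102 = 102→102, 255→255) → #ff66ff
60%: (255→255, 0 + 153 = 153→153, 255→255) → #ff99ff
80%: (255→255, 0 + 204 = 204→204, 255→255) → #ffccff

#ff33ff, #ff66ff, #ff99ff, #ffccff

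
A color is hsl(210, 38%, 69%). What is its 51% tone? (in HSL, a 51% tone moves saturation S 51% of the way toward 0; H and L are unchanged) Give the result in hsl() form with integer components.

S moves 51% from 38 toward 0: 38 − 19.38 = 18.62 → 19.
H and L are unchanged.

hsl(210, 19%, 69%)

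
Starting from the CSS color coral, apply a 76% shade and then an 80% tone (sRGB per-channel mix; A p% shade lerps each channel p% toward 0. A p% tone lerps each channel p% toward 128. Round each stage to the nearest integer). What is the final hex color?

#736C6A

CSS coral is rgb(255, 127, 80).
Per channel, c → c + 0.76(0 − c):
  R: 255 + 0.76×(0−255) = 255 − 193.8 = 61.2 → 61
  G: 127 − 96.52 = 30.48 → 30
  B: 80 − 60.8 = 19.2 → 19
After the shade: rgb(61, 30, 19) = #3D1E13.
Lerp each channel 80% toward 128:
  R: 61 + 0.8×(128−61) = 61 + 53.6 = 114.6 → 115
  G: 30 + 0.8×(128−30) = 30 + 78.4 = 108.4 → 108
  B: 19 + 0.8×(128−19) = 19 + 87.2 = 106.2 → 106
rgb(115, 108, 106) = #736C6A.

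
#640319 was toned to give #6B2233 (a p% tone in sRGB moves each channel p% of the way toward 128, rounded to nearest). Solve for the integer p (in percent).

25%

#640319 is rgb(100, 3, 25); #6B2233 is rgb(107, 34, 51).
On the G channel (widest range): 34 ≈ 3 + (p/100)(128 − 3), so p ≈ 100×(34 − 3)/(128 − 3) = 3100/125 = 24.80.
p = 25 reproduces all three channels after rounding.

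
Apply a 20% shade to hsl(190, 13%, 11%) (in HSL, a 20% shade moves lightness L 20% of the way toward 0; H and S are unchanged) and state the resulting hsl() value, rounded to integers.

L moves 20% from 11 toward 0: 11 − 2.2 = 8.8 → 9.
H and S are unchanged.

hsl(190, 13%, 9%)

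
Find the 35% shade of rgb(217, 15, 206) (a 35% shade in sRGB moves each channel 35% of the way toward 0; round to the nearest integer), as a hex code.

#8d0a86

A 35% shade moves each channel 35% toward 0:
  R: 217 + 0.35×(0−217) = 217 − 75.95 = 141.05 → 141
  G: 15 − 5.25 = 9.75 → 10
  B: 206 + 0.35×(0−206) = 206 − 72.1 = 133.9 → 134
rgb(141, 10, 134) = #8d0a86.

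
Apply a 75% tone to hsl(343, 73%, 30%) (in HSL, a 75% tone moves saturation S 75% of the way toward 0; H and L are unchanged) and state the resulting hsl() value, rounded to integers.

hsl(343, 18%, 30%)

S moves 75% from 73 toward 0: 73 − 54.75 = 18.25 → 18.
H and L are unchanged.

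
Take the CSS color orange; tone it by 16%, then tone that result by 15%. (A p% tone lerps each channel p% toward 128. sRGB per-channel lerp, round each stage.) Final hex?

CSS orange is rgb(255, 165, 0).
Per channel, c → c + 0.16(128 − c):
  R: 255 − 20.32 = 234.68 → 235
  G: 165 − 5.92 = 159.08 → 159
  B: 0 + 0.16×(128−0) = 0 + 20.48 = 20.48 → 20
After the tone: rgb(235, 159, 20) = #eb9f14.
Per channel, c → c + 0.15(128 − c):
  R: 235 + 0.15×(128−235) = 235 − 16.05 = 218.95 → 219
  G: 159 + 0.15×(128−159) = 159 − 4.65 = 154.35 → 154
  B: 20 + 0.15×(128−20) = 20 + 16.2 = 36.2 → 36
rgb(219, 154, 36) = #db9a24.

#db9a24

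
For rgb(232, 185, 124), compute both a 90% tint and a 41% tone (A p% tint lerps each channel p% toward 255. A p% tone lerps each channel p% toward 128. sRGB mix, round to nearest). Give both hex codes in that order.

#FDF8F2, #BDA27E

90% tint:
  R: 232 + 0.9×(255−232) = 232 + 20.7 = 252.7 → 253
  G: 185 + 0.9×(255−185) = 185 + 63 = 248 → 248
  B: 124 + 0.9×(255−124) = 124 + 117.9 = 241.9 → 242
  → #FDF8F2
41% tone:
  R: 232 + 0.41×(128−232) = 232 − 42.64 = 189.36 → 189
  G: 185 − 23.37 = 161.63 → 162
  B: 124 + 0.41×(128−124) = 124 + 1.64 = 125.64 → 126
  → #BDA27E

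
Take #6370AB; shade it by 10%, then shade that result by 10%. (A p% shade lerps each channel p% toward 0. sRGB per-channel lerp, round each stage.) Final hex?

#505B8B

#6370AB is rgb(99, 112, 171).
Lerp each channel 10% toward 0:
  R: 99 + 0.1×(0−99) = 99 − 9.9 = 89.1 → 89
  G: 112 + 0.1×(0−112) = 112 − 11.2 = 100.8 → 101
  B: 171 + 0.1×(0−171) = 171 − 17.1 = 153.9 → 154
After the shade: rgb(89, 101, 154) = #59659A.
A 10% shade moves each channel 10% toward 0:
  R: 89 − 8.9 = 80.1 → 80
  G: 101 − 10.1 = 90.9 → 91
  B: 154 + 0.1×(0−154) = 154 − 15.4 = 138.6 → 139
rgb(80, 91, 139) = #505B8B.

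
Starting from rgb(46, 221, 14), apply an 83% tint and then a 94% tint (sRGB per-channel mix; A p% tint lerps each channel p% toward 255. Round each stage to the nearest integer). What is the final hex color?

#FDFFFD

An 83% tint moves each channel 83% toward 255:
  R: 46 + 0.83×(255−46) = 46 + 173.47 = 219.47 → 219
  G: 221 + 0.83×(255−221) = 221 + 28.22 = 249.22 → 249
  B: 14 + 200.03 = 214.03 → 214
After the tint: rgb(219, 249, 214) = #DBF9D6.
Per channel, c → c + 0.94(255 − c):
  R: 219 + 33.84 = 252.84 → 253
  G: 249 + 0.94×(255−249) = 249 + 5.64 = 254.64 → 255
  B: 214 + 38.54 = 252.54 → 253
rgb(253, 255, 253) = #FDFFFD.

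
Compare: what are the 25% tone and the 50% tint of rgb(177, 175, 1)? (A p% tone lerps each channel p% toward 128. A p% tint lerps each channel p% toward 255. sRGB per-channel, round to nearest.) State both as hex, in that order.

#A5A321, #D8D780

25% tone:
  R: 177 − 12.25 = 164.75 → 165
  G: 175 + 0.25×(128−175) = 175 − 11.75 = 163.25 → 163
  B: 1 + 0.25×(128−1) = 1 + 31.75 = 32.75 → 33
  → #A5A321
50% tint:
  R: 177 + 0.5×(255−177) = 177 + 39 = 216 → 216
  G: 175 + 40 = 215 → 215
  B: 1 + 127 = 128 → 128
  → #D8D780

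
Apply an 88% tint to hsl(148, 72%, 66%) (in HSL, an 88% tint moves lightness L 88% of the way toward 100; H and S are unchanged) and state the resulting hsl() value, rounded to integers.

hsl(148, 72%, 96%)

L moves 88% from 66 toward 100: 66 + 29.92 = 95.92 → 96.
H and S are unchanged.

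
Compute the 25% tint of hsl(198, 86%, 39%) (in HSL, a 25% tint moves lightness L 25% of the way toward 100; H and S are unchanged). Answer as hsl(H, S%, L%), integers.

L moves 25% from 39 toward 100: 39 + 15.25 = 54.25 → 54.
H and S are unchanged.

hsl(198, 86%, 54%)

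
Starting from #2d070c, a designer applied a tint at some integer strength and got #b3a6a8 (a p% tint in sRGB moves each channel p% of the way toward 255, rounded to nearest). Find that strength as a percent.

#2d070c is rgb(45, 7, 12); #b3a6a8 is rgb(179, 166, 168).
On the G channel (widest range): 166 ≈ 7 + (p/100)(255 − 7), so p ≈ 100×(166 − 7)/(255 − 7) = 15900/248 = 64.11.
p = 64 reproduces all three channels after rounding.

64%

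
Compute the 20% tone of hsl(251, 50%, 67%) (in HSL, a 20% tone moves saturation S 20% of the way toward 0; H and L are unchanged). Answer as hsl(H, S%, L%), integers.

S moves 20% from 50 toward 0: 50 − 10 = 40 → 40.
H and L are unchanged.

hsl(251, 40%, 67%)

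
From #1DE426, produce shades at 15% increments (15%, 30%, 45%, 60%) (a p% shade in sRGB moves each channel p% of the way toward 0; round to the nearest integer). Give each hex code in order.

#19C220, #14A01B, #107D15, #0C5B0F

#1DE426 is rgb(29, 228, 38).
15%: (29 − 4.35 = 24.65→25, 228 − 34.2 = 193.8→194, 38 − 5.7 = 32.3→32) → #19C220
30%: (29 − 8.7 = 20.3→20, 228 − 68.4 = 159.6→160, 38 − 11.4 = 26.6→27) → #14A01B
45%: (29 − 13.05 = 15.95→16, 228 − 102.6 = 125.4→125, 38 − 17.1 = 20.9→21) → #107D15
60%: (29 − 17.4 = 11.6→12, 228 − 136.8 = 91.2→91, 38 − 22.8 = 15.2→15) → #0C5B0F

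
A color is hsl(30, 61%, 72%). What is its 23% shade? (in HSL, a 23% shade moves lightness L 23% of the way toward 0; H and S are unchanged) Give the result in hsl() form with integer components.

hsl(30, 61%, 55%)

L moves 23% from 72 toward 0: 72 − 16.56 = 55.44 → 55.
H and S are unchanged.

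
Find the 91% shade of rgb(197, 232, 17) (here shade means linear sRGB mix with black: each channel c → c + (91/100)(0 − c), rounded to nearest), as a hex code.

A 91% shade moves each channel 91% toward 0:
  R: 197 − 179.27 = 17.73 → 18
  G: 232 − 211.12 = 20.88 → 21
  B: 17 + 0.91×(0−17) = 17 − 15.47 = 1.53 → 2
rgb(18, 21, 2) = #121502.

#121502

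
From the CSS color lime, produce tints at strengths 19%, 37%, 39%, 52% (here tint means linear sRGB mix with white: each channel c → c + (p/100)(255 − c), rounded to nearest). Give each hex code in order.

CSS lime is rgb(0, 255, 0).
19%: (0 + 48.45 = 48.45→48, 255→255, 0 + 48.45 = 48.45→48) → #30ff30
37%: (0 + 94.35 = 94.35→94, 255→255, 0 + 94.35 = 94.35→94) → #5eff5e
39%: (0 + 99.45 = 99.45→99, 255→255, 0 + 99.45 = 99.45→99) → #63ff63
52%: (0 + 132.6 = 132.6→133, 255→255, 0 + 132.6 = 132.6→133) → #85ff85

#30ff30, #5eff5e, #63ff63, #85ff85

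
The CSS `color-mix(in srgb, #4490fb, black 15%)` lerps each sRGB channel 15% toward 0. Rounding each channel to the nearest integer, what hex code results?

#3a7ad5

#4490fb is rgb(68, 144, 251).
A 15% shade moves each channel 15% toward 0:
  R: 68 + 0.15×(0−68) = 68 − 10.2 = 57.8 → 58
  G: 144 + 0.15×(0−144) = 144 − 21.6 = 122.4 → 122
  B: 251 + 0.15×(0−251) = 251 − 37.65 = 213.35 → 213
rgb(58, 122, 213) = #3a7ad5.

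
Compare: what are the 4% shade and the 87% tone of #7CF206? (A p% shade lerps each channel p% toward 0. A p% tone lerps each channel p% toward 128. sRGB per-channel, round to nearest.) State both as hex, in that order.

#77E806, #7F8F70

#7CF206 is rgb(124, 242, 6).
4% shade:
  R: 124 − 4.96 = 119.04 → 119
  G: 242 + 0.04×(0−242) = 242 − 9.68 = 232.32 → 232
  B: 6 + 0.04×(0−6) = 6 − 0.24 = 5.76 → 6
  → #77E806
87% tone:
  R: 124 + 0.87×(128−124) = 124 + 3.48 = 127.48 → 127
  G: 242 + 0.87×(128−242) = 242 − 99.18 = 142.82 → 143
  B: 6 + 106.14 = 112.14 → 112
  → #7F8F70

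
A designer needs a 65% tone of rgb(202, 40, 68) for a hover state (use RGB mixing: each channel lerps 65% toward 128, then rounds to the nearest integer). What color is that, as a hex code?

#9a616b

Per channel, c → c + 0.65(128 − c):
  R: 202 − 48.1 = 153.9 → 154
  G: 40 + 57.2 = 97.2 → 97
  B: 68 + 0.65×(128−68) = 68 + 39 = 107 → 107
rgb(154, 97, 107) = #9a616b.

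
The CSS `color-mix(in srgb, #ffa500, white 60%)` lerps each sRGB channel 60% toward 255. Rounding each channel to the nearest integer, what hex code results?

#ffa500 is rgb(255, 165, 0).
Lerp each channel 60% toward 255:
  R: 255 + 0.6×(255−255) = 255 + 0 = 255 → 255
  G: 165 + 54 = 219 → 219
  B: 0 + 0.6×(255−0) = 0 + 153 = 153 → 153
rgb(255, 219, 153) = #ffdb99.

#ffdb99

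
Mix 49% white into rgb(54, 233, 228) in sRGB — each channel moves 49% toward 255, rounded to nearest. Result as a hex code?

Lerp each channel 49% toward 255:
  R: 54 + 0.49×(255−54) = 54 + 98.49 = 152.49 → 152
  G: 233 + 0.49×(255−233) = 233 + 10.78 = 243.78 → 244
  B: 228 + 0.49×(255−228) = 228 + 13.23 = 241.23 → 241
rgb(152, 244, 241) = #98f4f1.

#98f4f1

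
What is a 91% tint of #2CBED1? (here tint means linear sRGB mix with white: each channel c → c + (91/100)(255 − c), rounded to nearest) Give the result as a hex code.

#2CBED1 is rgb(44, 190, 209).
Per channel, c → c + 0.91(255 − c):
  R: 44 + 0.91×(255−44) = 44 + 192.01 = 236.01 → 236
  G: 190 + 59.15 = 249.15 → 249
  B: 209 + 41.86 = 250.86 → 251
rgb(236, 249, 251) = #ECF9FB.

#ECF9FB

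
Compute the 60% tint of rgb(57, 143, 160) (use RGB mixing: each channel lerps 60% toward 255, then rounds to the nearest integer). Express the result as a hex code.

Per channel, c → c + 0.6(255 − c):
  R: 57 + 0.6×(255−57) = 57 + 118.8 = 175.8 → 176
  G: 143 + 0.6×(255−143) = 143 + 67.2 = 210.2 → 210
  B: 160 + 57 = 217 → 217
rgb(176, 210, 217) = #B0D2D9.

#B0D2D9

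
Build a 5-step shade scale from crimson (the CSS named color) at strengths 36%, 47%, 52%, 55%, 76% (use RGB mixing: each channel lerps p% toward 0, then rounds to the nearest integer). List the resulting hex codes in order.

CSS crimson is rgb(220, 20, 60).
36%: (220 − 79.2 = 140.8→141, 20 − 7.2 = 12.8→13, 60 − 21.6 = 38.4→38) → #8D0D26
47%: (220 − 103.4 = 116.6→117, 20 − 9.4 = 10.6→11, 60 − 28.2 = 31.8→32) → #750B20
52%: (220 − 114.4 = 105.6→106, 20 − 10.4 = 9.6→10, 60 − 31.2 = 28.8→29) → #6A0A1D
55%: (220 − 121 = 99→99, 20 − 11 = 9→9, 60 − 33 = 27→27) → #63091B
76%: (220 − 167.2 = 52.8→53, 20 − 15.2 = 4.8→5, 60 − 45.6 = 14.4→14) → #35050E

#8D0D26, #750B20, #6A0A1D, #63091B, #35050E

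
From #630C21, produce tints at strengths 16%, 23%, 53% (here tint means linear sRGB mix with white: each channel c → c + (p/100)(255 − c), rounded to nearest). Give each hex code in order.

#630C21 is rgb(99, 12, 33).
16%: (99 + 24.96 = 123.96→124, 12 + 38.88 = 50.88→51, 33 + 35.52 = 68.52→69) → #7C3345
23%: (99 + 35.88 = 134.88→135, 12 + 55.89 = 67.89→68, 33 + 51.06 = 84.06→84) → #874454
53%: (99 + 82.68 = 181.68→182, 12 + 128.79 = 140.79→141, 33 + 117.66 = 150.66→151) → #B68D97

#7C3345, #874454, #B68D97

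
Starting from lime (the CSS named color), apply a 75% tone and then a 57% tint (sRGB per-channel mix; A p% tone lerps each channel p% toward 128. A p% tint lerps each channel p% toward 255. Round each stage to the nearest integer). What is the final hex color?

CSS lime is rgb(0, 255, 0).
A 75% tone moves each channel 75% toward 128:
  R: 0 + 96 = 96 → 96
  G: 255 + 0.75×(128−255) = 255 − 95.25 = 159.75 → 160
  B: 0 + 0.75×(128−0) = 0 + 96 = 96 → 96
After the tone: rgb(96, 160, 96) = #60A060.
A 57% tint moves each channel 57% toward 255:
  R: 96 + 90.63 = 186.63 → 187
  G: 160 + 0.57×(255−160) = 160 + 54.15 = 214.15 → 214
  B: 96 + 0.57×(255−96) = 96 + 90.63 = 186.63 → 187
rgb(187, 214, 187) = #BBD6BB.

#BBD6BB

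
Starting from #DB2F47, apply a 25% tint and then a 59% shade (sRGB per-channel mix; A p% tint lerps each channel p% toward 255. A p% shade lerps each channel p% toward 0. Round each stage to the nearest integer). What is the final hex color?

#5D2930

#DB2F47 is rgb(219, 47, 71).
A 25% tint moves each channel 25% toward 255:
  R: 219 + 0.25×(255−219) = 219 + 9 = 228 → 228
  G: 47 + 0.25×(255−47) = 47 + 52 = 99 → 99
  B: 71 + 0.25×(255−71) = 71 + 46 = 117 → 117
After the tint: rgb(228, 99, 117) = #E46375.
Per channel, c → c + 0.59(0 − c):
  R: 228 + 0.59×(0−228) = 228 − 134.52 = 93.48 → 93
  G: 99 − 58.41 = 40.59 → 41
  B: 117 − 69.03 = 47.97 → 48
rgb(93, 41, 48) = #5D2930.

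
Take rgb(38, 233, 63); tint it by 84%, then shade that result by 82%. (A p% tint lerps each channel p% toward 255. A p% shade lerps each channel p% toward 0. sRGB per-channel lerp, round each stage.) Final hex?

Lerp each channel 84% toward 255:
  R: 38 + 0.84×(255−38) = 38 + 182.28 = 220.28 → 220
  G: 233 + 0.84×(255−233) = 233 + 18.48 = 251.48 → 251
  B: 63 + 0.84×(255−63) = 63 + 161.28 = 224.28 → 224
After the tint: rgb(220, 251, 224) = #dcfbe0.
An 82% shade moves each channel 82% toward 0:
  R: 220 − 180.4 = 39.6 → 40
  G: 251 + 0.82×(0−251) = 251 − 205.82 = 45.18 → 45
  B: 224 − 183.68 = 40.32 → 40
rgb(40, 45, 40) = #282d28.

#282d28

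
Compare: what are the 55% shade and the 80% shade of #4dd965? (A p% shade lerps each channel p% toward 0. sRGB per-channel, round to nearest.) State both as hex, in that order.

#4dd965 is rgb(77, 217, 101).
55% shade:
  R: 77 − 42.35 = 34.65 → 35
  G: 217 + 0.55×(0−217) = 217 − 119.35 = 97.65 → 98
  B: 101 − 55.55 = 45.45 → 45
  → #23622d
80% shade:
  R: 77 + 0.8×(0−77) = 77 − 61.6 = 15.4 → 15
  G: 217 − 173.6 = 43.4 → 43
  B: 101 + 0.8×(0−101) = 101 − 80.8 = 20.2 → 20
  → #0f2b14

#23622d, #0f2b14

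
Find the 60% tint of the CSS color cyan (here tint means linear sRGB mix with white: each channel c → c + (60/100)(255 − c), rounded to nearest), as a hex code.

#99ffff

CSS cyan is rgb(0, 255, 255).
Lerp each channel 60% toward 255:
  R: 0 + 0.6×(255−0) = 0 + 153 = 153 → 153
  G: 255 + 0 = 255 → 255
  B: 255 + 0 = 255 → 255
rgb(153, 255, 255) = #99ffff.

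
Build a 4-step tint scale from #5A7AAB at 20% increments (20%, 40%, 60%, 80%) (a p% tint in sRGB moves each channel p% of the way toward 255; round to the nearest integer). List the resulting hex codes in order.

#7B95BC, #9CAFCD, #BDCADD, #DEE4EE

#5A7AAB is rgb(90, 122, 171).
20%: (90 + 33 = 123→123, 122 + 26.6 = 148.6→149, 171 + 16.8 = 187.8→188) → #7B95BC
40%: (90 + 66 = 156→156, 122 + 53.2 = 175.2→175, 171 + 33.6 = 204.6→205) → #9CAFCD
60%: (90 + 99 = 189→189, 122 + 79.8 = 201.8→202, 171 + 50.4 = 221.4→221) → #BDCADD
80%: (90 + 132 = 222→222, 122 + 106.4 = 228.4→228, 171 + 67.2 = 238.2→238) → #DEE4EE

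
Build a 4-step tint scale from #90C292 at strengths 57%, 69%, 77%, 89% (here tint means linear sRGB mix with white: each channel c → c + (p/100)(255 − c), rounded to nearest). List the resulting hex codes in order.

#90C292 is rgb(144, 194, 146).
57%: (144 + 63.27 = 207.27→207, 194 + 34.77 = 228.77→229, 146 + 62.13 = 208.13→208) → #CFE5D0
69%: (144 + 76.59 = 220.59→221, 194 + 42.09 = 236.09→236, 146 + 75.21 = 221.21→221) → #DDECDD
77%: (144 + 85.47 = 229.47→229, 194 + 46.97 = 240.97→241, 146 + 83.93 = 229.93→230) → #E5F1E6
89%: (144 + 98.79 = 242.79→243, 194 + 54.29 = 248.29→248, 146 + 97.01 = 243.01→243) → #F3F8F3

#CFE5D0, #DDECDD, #E5F1E6, #F3F8F3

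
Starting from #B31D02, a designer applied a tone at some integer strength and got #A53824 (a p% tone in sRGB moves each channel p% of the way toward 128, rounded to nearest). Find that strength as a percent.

#B31D02 is rgb(179, 29, 2); #A53824 is rgb(165, 56, 36).
On the B channel (widest range): 36 ≈ 2 + (p/100)(128 − 2), so p ≈ 100×(36 − 2)/(128 − 2) = 3400/126 = 26.98.
p = 27 reproduces all three channels after rounding.

27%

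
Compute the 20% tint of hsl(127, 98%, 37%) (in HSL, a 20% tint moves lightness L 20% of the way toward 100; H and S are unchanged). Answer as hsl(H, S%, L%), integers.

L moves 20% from 37 toward 100: 37 + 12.6 = 49.6 → 50.
H and S are unchanged.

hsl(127, 98%, 50%)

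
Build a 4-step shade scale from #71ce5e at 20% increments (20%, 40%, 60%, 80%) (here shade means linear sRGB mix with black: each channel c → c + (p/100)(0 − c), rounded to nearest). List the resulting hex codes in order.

#71ce5e is rgb(113, 206, 94).
20%: (113 − 22.6 = 90.4→90, 206 − 41.2 = 164.8→165, 94 − 18.8 = 75.2→75) → #5aa54b
40%: (113 − 45.2 = 67.8→68, 206 − 82.4 = 123.6→124, 94 − 37.6 = 56.4→56) → #447c38
60%: (113 − 67.8 = 45.2→45, 206 − 123.6 = 82.4→82, 94 − 56.4 = 37.6→38) → #2d5226
80%: (113 − 90.4 = 22.6→23, 206 − 164.8 = 41.2→41, 94 − 75.2 = 18.8→19) → #172913

#5aa54b, #447c38, #2d5226, #172913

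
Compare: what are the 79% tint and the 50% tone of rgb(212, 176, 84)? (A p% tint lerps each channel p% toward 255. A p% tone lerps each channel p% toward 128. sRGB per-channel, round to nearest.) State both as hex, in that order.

79% tint:
  R: 212 + 33.97 = 245.97 → 246
  G: 176 + 0.79×(255−176) = 176 + 62.41 = 238.41 → 238
  B: 84 + 135.09 = 219.09 → 219
  → #F6EEDB
50% tone:
  R: 212 + 0.5×(128−212) = 212 − 42 = 170 → 170
  G: 176 − 24 = 152 → 152
  B: 84 + 0.5×(128−84) = 84 + 22 = 106 → 106
  → #AA986A

#F6EEDB, #AA986A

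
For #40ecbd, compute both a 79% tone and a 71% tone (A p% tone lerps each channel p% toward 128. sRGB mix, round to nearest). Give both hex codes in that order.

#40ecbd is rgb(64, 236, 189).
79% tone:
  R: 64 + 0.79×(128−64) = 64 + 50.56 = 114.56 → 115
  G: 236 + 0.79×(128−236) = 236 − 85.32 = 150.68 → 151
  B: 189 − 48.19 = 140.81 → 141
  → #73978d
71% tone:
  R: 64 + 45.44 = 109.44 → 109
  G: 236 − 76.68 = 159.32 → 159
  B: 189 − 43.31 = 145.69 → 146
  → #6d9f92

#73978d, #6d9f92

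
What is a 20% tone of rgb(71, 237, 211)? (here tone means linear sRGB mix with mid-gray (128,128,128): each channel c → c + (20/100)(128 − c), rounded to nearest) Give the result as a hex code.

#52D7C2

A 20% tone moves each channel 20% toward 128:
  R: 71 + 0.2×(128−71) = 71 + 11.4 = 82.4 → 82
  G: 237 + 0.2×(128−237) = 237 − 21.8 = 215.2 → 215
  B: 211 + 0.2×(128−211) = 211 − 16.6 = 194.4 → 194
rgb(82, 215, 194) = #52D7C2.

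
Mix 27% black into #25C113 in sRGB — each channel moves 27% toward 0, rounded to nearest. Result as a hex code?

#25C113 is rgb(37, 193, 19).
A 27% shade moves each channel 27% toward 0:
  R: 37 − 9.99 = 27.01 → 27
  G: 193 − 52.11 = 140.89 → 141
  B: 19 − 5.13 = 13.87 → 14
rgb(27, 141, 14) = #1B8D0E.

#1B8D0E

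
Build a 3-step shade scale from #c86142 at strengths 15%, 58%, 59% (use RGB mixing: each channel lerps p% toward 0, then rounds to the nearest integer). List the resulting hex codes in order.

#aa5238, #54291c, #52281b

#c86142 is rgb(200, 97, 66).
15%: (200 − 30 = 170→170, 97 − 14.55 = 82.45→82, 66 − 9.9 = 56.1→56) → #aa5238
58%: (200 − 116 = 84→84, 97 − 56.26 = 40.74→41, 66 − 38.28 = 27.72→28) → #54291c
59%: (200 − 118 = 82→82, 97 − 57.23 = 39.77→40, 66 − 38.94 = 27.06→27) → #52281b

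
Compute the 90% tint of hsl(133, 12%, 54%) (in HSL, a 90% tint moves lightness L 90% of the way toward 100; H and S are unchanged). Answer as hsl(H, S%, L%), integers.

L moves 90% from 54 toward 100: 54 + 41.4 = 95.4 → 95.
H and S are unchanged.

hsl(133, 12%, 95%)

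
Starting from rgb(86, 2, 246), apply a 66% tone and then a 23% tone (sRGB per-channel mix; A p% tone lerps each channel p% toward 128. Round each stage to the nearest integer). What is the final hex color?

A 66% tone moves each channel 66% toward 128:
  R: 86 + 27.72 = 113.72 → 114
  G: 2 + 0.66×(128−2) = 2 + 83.16 = 85.16 → 85
  B: 246 + 0.66×(128−246) = 246 − 77.88 = 168.12 → 168
After the tone: rgb(114, 85, 168) = #7255A8.
Lerp each channel 23% toward 128:
  R: 114 + 3.22 = 117.22 → 117
  G: 85 + 9.89 = 94.89 → 95
  B: 168 + 0.23×(128−168) = 168 − 9.2 = 158.8 → 159
rgb(117, 95, 159) = #755F9F.

#755F9F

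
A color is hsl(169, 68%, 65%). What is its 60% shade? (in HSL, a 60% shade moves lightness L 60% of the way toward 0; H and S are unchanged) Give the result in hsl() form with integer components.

L moves 60% from 65 toward 0: 65 − 39 = 26 → 26.
H and S are unchanged.

hsl(169, 68%, 26%)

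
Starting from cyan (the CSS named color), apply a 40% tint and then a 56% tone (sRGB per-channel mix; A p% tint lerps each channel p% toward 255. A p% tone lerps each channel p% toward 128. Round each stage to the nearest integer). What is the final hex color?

CSS cyan is rgb(0, 255, 255).
Per channel, c → c + 0.4(255 − c):
  R: 0 + 102 = 102 → 102
  G: 255 + 0.4×(255−255) = 255 + 0 = 255 → 255
  B: 255 + 0 = 255 → 255
After the tint: rgb(102, 255, 255) = #66ffff.
Per channel, c → c + 0.56(128 − c):
  R: 102 + 14.56 = 116.56 → 117
  G: 255 − 71.12 = 183.88 → 184
  B: 255 + 0.56×(128−255) = 255 − 71.12 = 183.88 → 184
rgb(117, 184, 184) = #75b8b8.

#75b8b8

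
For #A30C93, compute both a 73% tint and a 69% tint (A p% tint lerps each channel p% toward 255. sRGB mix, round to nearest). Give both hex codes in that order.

#E6BDE2, #E2B4DE

#A30C93 is rgb(163, 12, 147).
73% tint:
  R: 163 + 0.73×(255−163) = 163 + 67.16 = 230.16 → 230
  G: 12 + 0.73×(255−12) = 12 + 177.39 = 189.39 → 189
  B: 147 + 78.84 = 225.84 → 226
  → #E6BDE2
69% tint:
  R: 163 + 63.48 = 226.48 → 226
  G: 12 + 167.67 = 179.67 → 180
  B: 147 + 74.52 = 221.52 → 222
  → #E2B4DE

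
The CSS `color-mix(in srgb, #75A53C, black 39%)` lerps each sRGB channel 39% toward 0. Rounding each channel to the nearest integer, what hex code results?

#75A53C is rgb(117, 165, 60).
Lerp each channel 39% toward 0:
  R: 117 + 0.39×(0−117) = 117 − 45.63 = 71.37 → 71
  G: 165 + 0.39×(0−165) = 165 − 64.35 = 100.65 → 101
  B: 60 − 23.4 = 36.6 → 37
rgb(71, 101, 37) = #476525.

#476525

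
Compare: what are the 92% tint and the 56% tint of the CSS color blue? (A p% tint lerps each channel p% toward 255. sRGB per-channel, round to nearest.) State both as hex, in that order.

CSS blue is rgb(0, 0, 255).
92% tint:
  R: 0 + 234.6 = 234.6 → 235
  G: 0 + 0.92×(255−0) = 0 + 234.6 = 234.6 → 235
  B: 255 + 0.92×(255−255) = 255 + 0 = 255 → 255
  → #EBEBFF
56% tint:
  R: 0 + 142.8 = 142.8 → 143
  G: 0 + 142.8 = 142.8 → 143
  B: 255 + 0 = 255 → 255
  → #8F8FFF

#EBEBFF, #8F8FFF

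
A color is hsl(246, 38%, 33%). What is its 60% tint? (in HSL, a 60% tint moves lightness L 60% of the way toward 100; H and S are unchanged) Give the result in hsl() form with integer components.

L moves 60% from 33 toward 100: 33 + 40.2 = 73.2 → 73.
H and S are unchanged.

hsl(246, 38%, 73%)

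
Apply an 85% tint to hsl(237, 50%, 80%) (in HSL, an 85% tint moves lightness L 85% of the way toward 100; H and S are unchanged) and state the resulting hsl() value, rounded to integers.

hsl(237, 50%, 97%)

L moves 85% from 80 toward 100: 80 + 17 = 97 → 97.
H and S are unchanged.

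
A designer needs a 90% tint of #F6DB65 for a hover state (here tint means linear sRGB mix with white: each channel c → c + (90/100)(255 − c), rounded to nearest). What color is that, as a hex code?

#FEFBF0

#F6DB65 is rgb(246, 219, 101).
Lerp each channel 90% toward 255:
  R: 246 + 8.1 = 254.1 → 254
  G: 219 + 0.9×(255−219) = 219 + 32.4 = 251.4 → 251
  B: 101 + 0.9×(255−101) = 101 + 138.6 = 239.6 → 240
rgb(254, 251, 240) = #FEFBF0.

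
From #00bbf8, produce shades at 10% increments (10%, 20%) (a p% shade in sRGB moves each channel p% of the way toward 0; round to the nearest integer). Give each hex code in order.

#00a8df, #0096c6

#00bbf8 is rgb(0, 187, 248).
10%: (0→0, 187 − 18.7 = 168.3→168, 248 − 24.8 = 223.2→223) → #00a8df
20%: (0→0, 187 − 37.4 = 149.6→150, 248 − 49.6 = 198.4→198) → #0096c6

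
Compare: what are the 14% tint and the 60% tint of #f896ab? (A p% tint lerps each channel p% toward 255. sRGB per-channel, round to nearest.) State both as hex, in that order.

#f9a5b7, #fcd5dd

#f896ab is rgb(248, 150, 171).
14% tint:
  R: 248 + 0.14×(255−248) = 248 + 0.98 = 248.98 → 249
  G: 150 + 0.14×(255−150) = 150 + 14.7 = 164.7 → 165
  B: 171 + 0.14×(255−171) = 171 + 11.76 = 182.76 → 183
  → #f9a5b7
60% tint:
  R: 248 + 0.6×(255−248) = 248 + 4.2 = 252.2 → 252
  G: 150 + 0.6×(255−150) = 150 + 63 = 213 → 213
  B: 171 + 0.6×(255−171) = 171 + 50.4 = 221.4 → 221
  → #fcd5dd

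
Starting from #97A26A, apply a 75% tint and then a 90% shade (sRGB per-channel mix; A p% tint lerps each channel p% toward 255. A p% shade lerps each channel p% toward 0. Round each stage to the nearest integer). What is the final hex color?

#97A26A is rgb(151, 162, 106).
A 75% tint moves each channel 75% toward 255:
  R: 151 + 0.75×(255−151) = 151 + 78 = 229 → 229
  G: 162 + 0.75×(255−162) = 162 + 69.75 = 231.75 → 232
  B: 106 + 0.75×(255−106) = 106 + 111.75 = 217.75 → 218
After the tint: rgb(229, 232, 218) = #E5E8DA.
Per channel, c → c + 0.9(0 − c):
  R: 229 − 206.1 = 22.9 → 23
  G: 232 + 0.9×(0−232) = 232 − 208.8 = 23.2 → 23
  B: 218 + 0.9×(0−218) = 218 − 196.2 = 21.8 → 22
rgb(23, 23, 22) = #171716.

#171716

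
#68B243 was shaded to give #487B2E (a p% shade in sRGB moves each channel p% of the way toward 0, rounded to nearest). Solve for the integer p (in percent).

31%

#68B243 is rgb(104, 178, 67); #487B2E is rgb(72, 123, 46).
On the G channel (widest range): 123 ≈ 178 + (p/100)(0 − 178), so p ≈ 100×(123 − 178)/(0 − 178) = -5500/-178 = 30.90.
p = 31 reproduces all three channels after rounding.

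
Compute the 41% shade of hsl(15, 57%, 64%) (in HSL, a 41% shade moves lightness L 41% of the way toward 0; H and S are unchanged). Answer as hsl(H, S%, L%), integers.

hsl(15, 57%, 38%)

L moves 41% from 64 toward 0: 64 − 26.24 = 37.76 → 38.
H and S are unchanged.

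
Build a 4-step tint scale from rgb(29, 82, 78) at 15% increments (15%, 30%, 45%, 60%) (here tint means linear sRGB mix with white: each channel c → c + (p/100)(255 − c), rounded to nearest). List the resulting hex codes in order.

#3f6c69, #618683, #83a09e, #a5bab8

15%: (29 + 33.9 = 62.9→63, 82 + 25.95 = 107.95→108, 78 + 26.55 = 104.55→105) → #3f6c69
30%: (29 + 67.8 = 96.8→97, 82 + 51.9 = 133.9→134, 78 + 53.1 = 131.1→131) → #618683
45%: (29 + 101.7 = 130.7→131, 82 + 77.85 = 159.85→160, 78 + 79.65 = 157.65→158) → #83a09e
60%: (29 + 135.6 = 164.6→165, 82 + 103.8 = 185.8→186, 78 + 106.2 = 184.2→184) → #a5bab8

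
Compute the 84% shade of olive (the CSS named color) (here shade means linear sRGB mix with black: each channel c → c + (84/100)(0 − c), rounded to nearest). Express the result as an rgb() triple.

rgb(20, 20, 0)

CSS olive is rgb(128, 128, 0).
Per channel, c → c + 0.84(0 − c):
  R: 128 + 0.84×(0−128) = 128 − 107.52 = 20.48 → 20
  G: 128 + 0.84×(0−128) = 128 − 107.52 = 20.48 → 20
  B: 0 + 0 = 0 → 0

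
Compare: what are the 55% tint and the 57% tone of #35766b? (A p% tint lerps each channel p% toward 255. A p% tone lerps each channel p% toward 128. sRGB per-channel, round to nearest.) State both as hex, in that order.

#35766b is rgb(53, 118, 107).
55% tint:
  R: 53 + 0.55×(255−53) = 53 + 111.1 = 164.1 → 164
  G: 118 + 0.55×(255−118) = 118 + 75.35 = 193.35 → 193
  B: 107 + 0.55×(255−107) = 107 + 81.4 = 188.4 → 188
  → #a4c1bc
57% tone:
  R: 53 + 42.75 = 95.75 → 96
  G: 118 + 0.57×(128−118) = 118 + 5.7 = 123.7 → 124
  B: 107 + 0.57×(128−107) = 107 + 11.97 = 118.97 → 119
  → #607c77

#a4c1bc, #607c77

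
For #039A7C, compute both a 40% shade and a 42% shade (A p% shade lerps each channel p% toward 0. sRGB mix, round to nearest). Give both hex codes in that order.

#039A7C is rgb(3, 154, 124).
40% shade:
  R: 3 + 0.4×(0−3) = 3 − 1.2 = 1.8 → 2
  G: 154 + 0.4×(0−154) = 154 − 61.6 = 92.4 → 92
  B: 124 + 0.4×(0−124) = 124 − 49.6 = 74.4 → 74
  → #025C4A
42% shade:
  R: 3 + 0.42×(0−3) = 3 − 1.26 = 1.74 → 2
  G: 154 + 0.42×(0−154) = 154 − 64.68 = 89.32 → 89
  B: 124 − 52.08 = 71.92 → 72
  → #025948

#025C4A, #025948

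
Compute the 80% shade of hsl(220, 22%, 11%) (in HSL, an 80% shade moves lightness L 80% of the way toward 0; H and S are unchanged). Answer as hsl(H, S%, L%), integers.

L moves 80% from 11 toward 0: 11 − 8.8 = 2.2 → 2.
H and S are unchanged.

hsl(220, 22%, 2%)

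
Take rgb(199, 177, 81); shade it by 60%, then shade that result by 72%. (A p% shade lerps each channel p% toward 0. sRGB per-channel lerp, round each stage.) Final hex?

#161409

Lerp each channel 60% toward 0:
  R: 199 − 119.4 = 79.6 → 80
  G: 177 + 0.6×(0−177) = 177 − 106.2 = 70.8 → 71
  B: 81 − 48.6 = 32.4 → 32
After the shade: rgb(80, 71, 32) = #504720.
A 72% shade moves each channel 72% toward 0:
  R: 80 + 0.72×(0−80) = 80 − 57.6 = 22.4 → 22
  G: 71 + 0.72×(0−71) = 71 − 51.12 = 19.88 → 20
  B: 32 + 0.72×(0−32) = 32 − 23.04 = 8.96 → 9
rgb(22, 20, 9) = #161409.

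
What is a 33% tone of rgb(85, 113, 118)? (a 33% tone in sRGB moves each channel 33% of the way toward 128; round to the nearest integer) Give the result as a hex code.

#637679

Per channel, c → c + 0.33(128 − c):
  R: 85 + 0.33×(128−85) = 85 + 14.19 = 99.19 → 99
  G: 113 + 0.33×(128−113) = 113 + 4.95 = 117.95 → 118
  B: 118 + 3.3 = 121.3 → 121
rgb(99, 118, 121) = #637679.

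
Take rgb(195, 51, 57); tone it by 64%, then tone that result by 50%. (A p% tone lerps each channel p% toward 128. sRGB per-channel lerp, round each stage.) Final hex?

A 64% tone moves each channel 64% toward 128:
  R: 195 + 0.64×(128−195) = 195 − 42.88 = 152.12 → 152
  G: 51 + 0.64×(128−51) = 51 + 49.28 = 100.28 → 100
  B: 57 + 0.64×(128−57) = 57 + 45.44 = 102.44 → 102
After the tone: rgb(152, 100, 102) = #986466.
Lerp each channel 50% toward 128:
  R: 152 + 0.5×(128−152) = 152 − 12 = 140 → 140
  G: 100 + 14 = 114 → 114
  B: 102 + 0.5×(128−102) = 102 + 13 = 115 → 115
rgb(140, 114, 115) = #8C7273.

#8C7273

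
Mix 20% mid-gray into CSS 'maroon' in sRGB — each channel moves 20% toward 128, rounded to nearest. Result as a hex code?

#801A1A

CSS maroon is rgb(128, 0, 0).
A 20% tone moves each channel 20% toward 128:
  R: 128 + 0.2×(128−128) = 128 + 0 = 128 → 128
  G: 0 + 25.6 = 25.6 → 26
  B: 0 + 0.2×(128−0) = 0 + 25.6 = 25.6 → 26
rgb(128, 26, 26) = #801A1A.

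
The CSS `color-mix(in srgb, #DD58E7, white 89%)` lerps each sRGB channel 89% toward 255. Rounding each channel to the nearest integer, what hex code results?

#DD58E7 is rgb(221, 88, 231).
Per channel, c → c + 0.89(255 − c):
  R: 221 + 0.89×(255−221) = 221 + 30.26 = 251.26 → 251
  G: 88 + 0.89×(255−88) = 88 + 148.63 = 236.63 → 237
  B: 231 + 21.36 = 252.36 → 252
rgb(251, 237, 252) = #FBEDFC.

#FBEDFC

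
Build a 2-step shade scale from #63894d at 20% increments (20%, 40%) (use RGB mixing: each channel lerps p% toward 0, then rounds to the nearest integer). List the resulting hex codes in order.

#63894d is rgb(99, 137, 77).
20%: (99 − 19.8 = 79.2→79, 137 − 27.4 = 109.6→110, 77 − 15.4 = 61.6→62) → #4f6e3e
40%: (99 − 39.6 = 59.4→59, 137 − 54.8 = 82.2→82, 77 − 30.8 = 46.2→46) → #3b522e

#4f6e3e, #3b522e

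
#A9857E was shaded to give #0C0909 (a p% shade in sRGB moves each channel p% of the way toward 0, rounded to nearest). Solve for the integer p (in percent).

93%

#A9857E is rgb(169, 133, 126); #0C0909 is rgb(12, 9, 9).
On the R channel (widest range): 12 ≈ 169 + (p/100)(0 − 169), so p ≈ 100×(12 − 169)/(0 − 169) = -15700/-169 = 92.90.
p = 93 reproduces all three channels after rounding.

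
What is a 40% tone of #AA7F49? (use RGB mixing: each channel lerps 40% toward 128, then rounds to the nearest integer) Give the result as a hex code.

#997F5F

#AA7F49 is rgb(170, 127, 73).
Per channel, c → c + 0.4(128 − c):
  R: 170 + 0.4×(128−170) = 170 − 16.8 = 153.2 → 153
  G: 127 + 0.4×(128−127) = 127 + 0.4 = 127.4 → 127
  B: 73 + 0.4×(128−73) = 73 + 22 = 95 → 95
rgb(153, 127, 95) = #997F5F.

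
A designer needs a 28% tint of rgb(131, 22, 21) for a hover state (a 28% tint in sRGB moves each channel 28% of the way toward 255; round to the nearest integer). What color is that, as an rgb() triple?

rgb(166, 87, 87)

A 28% tint moves each channel 28% toward 255:
  R: 131 + 0.28×(255−131) = 131 + 34.72 = 165.72 → 166
  G: 22 + 65.24 = 87.24 → 87
  B: 21 + 65.52 = 86.52 → 87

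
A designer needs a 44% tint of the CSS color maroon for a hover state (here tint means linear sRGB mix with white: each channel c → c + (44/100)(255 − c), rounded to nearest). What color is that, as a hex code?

#b87070

CSS maroon is rgb(128, 0, 0).
Lerp each channel 44% toward 255:
  R: 128 + 0.44×(255−128) = 128 + 55.88 = 183.88 → 184
  G: 0 + 112.2 = 112.2 → 112
  B: 0 + 0.44×(255−0) = 0 + 112.2 = 112.2 → 112
rgb(184, 112, 112) = #b87070.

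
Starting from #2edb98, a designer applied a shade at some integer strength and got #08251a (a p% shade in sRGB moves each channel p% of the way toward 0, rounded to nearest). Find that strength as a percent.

83%

#2edb98 is rgb(46, 219, 152); #08251a is rgb(8, 37, 26).
On the G channel (widest range): 37 ≈ 219 + (p/100)(0 − 219), so p ≈ 100×(37 − 219)/(0 − 219) = -18200/-219 = 83.11.
p = 83 reproduces all three channels after rounding.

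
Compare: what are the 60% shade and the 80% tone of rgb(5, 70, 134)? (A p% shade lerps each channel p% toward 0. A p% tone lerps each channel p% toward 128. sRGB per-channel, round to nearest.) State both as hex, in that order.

#021C36, #677481

60% shade:
  R: 5 + 0.6×(0−5) = 5 − 3 = 2 → 2
  G: 70 − 42 = 28 → 28
  B: 134 − 80.4 = 53.6 → 54
  → #021C36
80% tone:
  R: 5 + 0.8×(128−5) = 5 + 98.4 = 103.4 → 103
  G: 70 + 0.8×(128−70) = 70 + 46.4 = 116.4 → 116
  B: 134 − 4.8 = 129.2 → 129
  → #677481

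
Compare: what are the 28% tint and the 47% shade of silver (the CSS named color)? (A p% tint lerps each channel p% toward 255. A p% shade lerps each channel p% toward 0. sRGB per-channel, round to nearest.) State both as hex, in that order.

CSS silver is rgb(192, 192, 192).
28% tint:
  R: 192 + 17.64 = 209.64 → 210
  G: 192 + 17.64 = 209.64 → 210
  B: 192 + 17.64 = 209.64 → 210
  → #d2d2d2
47% shade:
  R: 192 + 0.47×(0−192) = 192 − 90.24 = 101.76 → 102
  G: 192 + 0.47×(0−192) = 192 − 90.24 = 101.76 → 102
  B: 192 + 0.47×(0−192) = 192 − 90.24 = 101.76 → 102
  → #666666

#d2d2d2, #666666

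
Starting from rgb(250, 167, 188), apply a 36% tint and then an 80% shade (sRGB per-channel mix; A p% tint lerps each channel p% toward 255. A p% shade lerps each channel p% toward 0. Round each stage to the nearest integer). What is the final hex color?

A 36% tint moves each channel 36% toward 255:
  R: 250 + 0.36×(255−250) = 250 + 1.8 = 251.8 → 252
  G: 167 + 31.68 = 198.68 → 199
  B: 188 + 0.36×(255−188) = 188 + 24.12 = 212.12 → 212
After the tint: rgb(252, 199, 212) = #FCC7D4.
Lerp each channel 80% toward 0:
  R: 252 + 0.8×(0−252) = 252 − 201.6 = 50.4 → 50
  G: 199 + 0.8×(0−199) = 199 − 159.2 = 39.8 → 40
  B: 212 − 169.6 = 42.4 → 42
rgb(50, 40, 42) = #32282A.

#32282A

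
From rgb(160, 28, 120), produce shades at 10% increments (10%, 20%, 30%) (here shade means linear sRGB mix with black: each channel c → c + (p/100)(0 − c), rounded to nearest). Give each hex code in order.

#90196C, #801660, #701454

10%: (160 − 16 = 144→144, 28 − 2.8 = 25.2→25, 120 − 12 = 108→108) → #90196C
20%: (160 − 32 = 128→128, 28 − 5.6 = 22.4→22, 120 − 24 = 96→96) → #801660
30%: (160 − 48 = 112→112, 28 − 8.4 = 19.6→20, 120 − 36 = 84→84) → #701454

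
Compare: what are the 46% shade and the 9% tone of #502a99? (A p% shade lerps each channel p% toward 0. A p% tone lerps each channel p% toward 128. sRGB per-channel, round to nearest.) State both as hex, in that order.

#2b1753, #543297

#502a99 is rgb(80, 42, 153).
46% shade:
  R: 80 − 36.8 = 43.2 → 43
  G: 42 − 19.32 = 22.68 → 23
  B: 153 + 0.46×(0−153) = 153 − 70.38 = 82.62 → 83
  → #2b1753
9% tone:
  R: 80 + 0.09×(128−80) = 80 + 4.32 = 84.32 → 84
  G: 42 + 0.09×(128−42) = 42 + 7.74 = 49.74 → 50
  B: 153 + 0.09×(128−153) = 153 − 2.25 = 150.75 → 151
  → #543297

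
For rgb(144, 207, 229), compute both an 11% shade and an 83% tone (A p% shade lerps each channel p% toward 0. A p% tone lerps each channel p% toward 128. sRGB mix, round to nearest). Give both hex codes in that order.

11% shade:
  R: 144 − 15.84 = 128.16 → 128
  G: 207 + 0.11×(0−207) = 207 − 22.77 = 184.23 → 184
  B: 229 − 25.19 = 203.81 → 204
  → #80B8CC
83% tone:
  R: 144 + 0.83×(128−144) = 144 − 13.28 = 130.72 → 131
  G: 207 + 0.83×(128−207) = 207 − 65.57 = 141.43 → 141
  B: 229 − 83.83 = 145.17 → 145
  → #838D91

#80B8CC, #838D91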